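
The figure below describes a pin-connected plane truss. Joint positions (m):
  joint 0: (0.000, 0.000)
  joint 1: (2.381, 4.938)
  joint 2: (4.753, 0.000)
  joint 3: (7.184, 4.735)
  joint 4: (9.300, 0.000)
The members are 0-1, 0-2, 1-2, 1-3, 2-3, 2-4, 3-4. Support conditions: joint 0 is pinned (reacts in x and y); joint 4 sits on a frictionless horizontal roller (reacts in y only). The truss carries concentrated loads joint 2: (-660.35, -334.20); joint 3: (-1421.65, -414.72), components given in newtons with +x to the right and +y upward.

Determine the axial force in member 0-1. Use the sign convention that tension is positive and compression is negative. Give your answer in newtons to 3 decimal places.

N=5 nodes, M=7 members, R=3 reactions → 2N=10, M+R=10
member 0 (0-1): L=5.4821, (cx,cy)=(0.4343,0.9008)
member 1 (0-2): L=4.7530, (cx,cy)=(1.0000,0.0000)
member 2 (1-2): L=5.4782, (cx,cy)=(0.4330,-0.9014)
member 3 (1-3): L=4.8073, (cx,cy)=(0.9991,-0.0422)
member 4 (2-3): L=5.3226, (cx,cy)=(0.4567,0.8896)
member 5 (2-4): L=4.5470, (cx,cy)=(1.0000,0.0000)
member 6 (3-4): L=5.1863, (cx,cy)=(0.4080,-0.9130)
solve A·x = −loads:
  F[0-1] = -1089.7260 N (compression)
  F[0-2] = -1608.7041 N (compression)
  F[1-2] = +1134.1687 N (tension)
  F[1-3] = -965.2430 N (compression)
  F[2-3] = -773.5317 N (compression)
  F[2-4] = -103.9710 N (compression)
  F[3-4] = +254.8319 N (tension)
  Rx@0 = +2082.0000 N
  Ry@0 = +981.5772 N
  Ry@4 = -232.6572 N

-1089.726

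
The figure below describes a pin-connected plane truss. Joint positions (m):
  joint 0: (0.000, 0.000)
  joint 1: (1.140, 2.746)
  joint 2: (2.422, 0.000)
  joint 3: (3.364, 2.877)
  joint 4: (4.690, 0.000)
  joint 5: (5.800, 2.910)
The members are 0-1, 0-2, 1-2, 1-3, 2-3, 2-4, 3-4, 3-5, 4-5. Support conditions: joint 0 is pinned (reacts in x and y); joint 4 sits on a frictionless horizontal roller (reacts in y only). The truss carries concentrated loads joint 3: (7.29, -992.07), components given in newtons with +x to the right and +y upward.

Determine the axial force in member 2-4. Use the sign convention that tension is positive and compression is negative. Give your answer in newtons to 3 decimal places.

330.027

N=6 nodes, M=9 members, R=3 reactions → 2N=12, M+R=12
member 0 (0-1): L=2.9732, (cx,cy)=(0.3834,0.9236)
member 1 (0-2): L=2.4220, (cx,cy)=(1.0000,0.0000)
member 2 (1-2): L=3.0305, (cx,cy)=(0.4230,-0.9061)
member 3 (1-3): L=2.2279, (cx,cy)=(0.9983,0.0588)
member 4 (2-3): L=3.0273, (cx,cy)=(0.3112,0.9504)
member 5 (2-4): L=2.2680, (cx,cy)=(1.0000,0.0000)
member 6 (3-4): L=3.1679, (cx,cy)=(0.4186,-0.9082)
member 7 (3-5): L=2.4362, (cx,cy)=(0.9999,0.0135)
member 8 (4-5): L=3.1145, (cx,cy)=(0.3564,0.9343)
solve A·x = −loads:
  F[0-1] = -298.8557 N (compression)
  F[0-2] = +121.8775 N (tension)
  F[1-2] = +289.2117 N (tension)
  F[1-3] = -237.3434 N (compression)
  F[2-3] = -275.7489 N (compression)
  F[2-4] = +330.0273 N (tension)
  F[3-4] = -788.4494 N (compression)
  F[3-5] = -0.0000 N (compression)
  F[4-5] = +0.0000 N (tension)
  Rx@0 = -7.2900 N
  Ry@0 = +276.0152 N
  Ry@4 = +716.0548 N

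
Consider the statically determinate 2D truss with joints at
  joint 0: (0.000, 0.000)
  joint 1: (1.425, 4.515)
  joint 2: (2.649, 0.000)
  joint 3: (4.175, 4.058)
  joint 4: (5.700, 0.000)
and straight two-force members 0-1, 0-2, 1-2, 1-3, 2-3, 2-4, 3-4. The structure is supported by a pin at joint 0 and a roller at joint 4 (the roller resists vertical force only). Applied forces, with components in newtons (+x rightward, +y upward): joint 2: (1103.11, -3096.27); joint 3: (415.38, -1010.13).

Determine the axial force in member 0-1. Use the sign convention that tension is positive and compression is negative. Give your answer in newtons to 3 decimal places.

-1711.199

N=5 nodes, M=7 members, R=3 reactions → 2N=10, M+R=10
member 0 (0-1): L=4.7345, (cx,cy)=(0.3010,0.9536)
member 1 (0-2): L=2.6490, (cx,cy)=(1.0000,0.0000)
member 2 (1-2): L=4.6780, (cx,cy)=(0.2617,-0.9652)
member 3 (1-3): L=2.7877, (cx,cy)=(0.9865,-0.1639)
member 4 (2-3): L=4.3354, (cx,cy)=(0.3520,0.9360)
member 5 (2-4): L=3.0510, (cx,cy)=(1.0000,0.0000)
member 6 (3-4): L=4.3351, (cx,cy)=(0.3518,-0.9361)
solve A·x = −loads:
  F[0-1] = -1711.1993 N (compression)
  F[0-2] = +2033.5263 N (tension)
  F[1-2] = +1863.3807 N (tension)
  F[1-3] = -1016.3433 N (compression)
  F[2-3] = +1386.5345 N (tension)
  F[2-4] = +929.9374 N (tension)
  F[3-4] = -2643.5150 N (compression)
  Rx@0 = -1518.4900 N
  Ry@0 = +1631.8519 N
  Ry@4 = +2474.5481 N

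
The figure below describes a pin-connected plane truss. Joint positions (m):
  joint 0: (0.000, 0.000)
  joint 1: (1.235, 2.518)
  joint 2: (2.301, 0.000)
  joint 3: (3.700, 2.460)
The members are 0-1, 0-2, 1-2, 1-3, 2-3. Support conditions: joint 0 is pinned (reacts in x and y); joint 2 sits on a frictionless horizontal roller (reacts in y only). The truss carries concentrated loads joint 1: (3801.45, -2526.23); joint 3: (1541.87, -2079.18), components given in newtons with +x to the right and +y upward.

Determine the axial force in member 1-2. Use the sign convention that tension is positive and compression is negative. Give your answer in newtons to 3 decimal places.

N=4 nodes, M=5 members, R=3 reactions → 2N=8, M+R=8
member 0 (0-1): L=2.8046, (cx,cy)=(0.4404,0.8978)
member 1 (0-2): L=2.3010, (cx,cy)=(1.0000,0.0000)
member 2 (1-2): L=2.7344, (cx,cy)=(0.3899,-0.9209)
member 3 (1-3): L=2.4657, (cx,cy)=(0.9997,-0.0235)
member 4 (2-3): L=2.8300, (cx,cy)=(0.4943,0.8693)
solve A·x = −loads:
  F[0-1] = +6573.8462 N (tension)
  F[0-2] = +2448.4972 N (tension)
  F[1-2] = -9221.2612 N (compression)
  F[1-3] = +2689.0691 N (tension)
  F[2-3] = -2319.1192 N (compression)
  Rx@0 = -5343.3200 N
  Ry@0 = -5902.1569 N
  Ry@2 = +10507.5669 N

-9221.261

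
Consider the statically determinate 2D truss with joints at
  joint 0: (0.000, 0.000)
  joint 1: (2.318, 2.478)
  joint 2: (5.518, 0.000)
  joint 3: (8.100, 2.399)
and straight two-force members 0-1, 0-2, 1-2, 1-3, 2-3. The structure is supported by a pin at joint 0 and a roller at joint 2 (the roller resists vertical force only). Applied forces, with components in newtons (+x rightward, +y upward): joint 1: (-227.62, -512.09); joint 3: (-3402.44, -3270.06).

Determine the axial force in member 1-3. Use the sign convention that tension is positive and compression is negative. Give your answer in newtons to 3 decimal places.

N=4 nodes, M=5 members, R=3 reactions → 2N=8, M+R=8
member 0 (0-1): L=3.3932, (cx,cy)=(0.6831,0.7303)
member 1 (0-2): L=5.5180, (cx,cy)=(1.0000,0.0000)
member 2 (1-2): L=4.0473, (cx,cy)=(0.7907,-0.6123)
member 3 (1-3): L=5.7825, (cx,cy)=(0.9999,-0.0137)
member 4 (2-3): L=3.5245, (cx,cy)=(0.7326,0.6807)
solve A·x = −loads:
  F[0-1] = -476.9260 N (compression)
  F[0-2] = -3304.2543 N (compression)
  F[1-2] = -270.0994 N (compression)
  F[1-3] = +115.3802 N (tension)
  F[2-3] = -4801.8714 N (compression)
  Rx@0 = +3630.0600 N
  Ry@0 = +348.2945 N
  Ry@2 = +3433.8555 N

115.380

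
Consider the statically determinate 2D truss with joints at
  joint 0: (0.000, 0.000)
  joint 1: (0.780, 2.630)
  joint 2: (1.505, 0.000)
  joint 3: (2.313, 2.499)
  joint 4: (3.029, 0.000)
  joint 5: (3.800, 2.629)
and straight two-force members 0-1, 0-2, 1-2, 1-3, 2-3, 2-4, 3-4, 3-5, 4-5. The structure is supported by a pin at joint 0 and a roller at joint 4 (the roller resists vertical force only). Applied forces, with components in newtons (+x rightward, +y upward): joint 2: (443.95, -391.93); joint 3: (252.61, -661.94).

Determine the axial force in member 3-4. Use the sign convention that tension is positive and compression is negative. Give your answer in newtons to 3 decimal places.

N=6 nodes, M=9 members, R=3 reactions → 2N=12, M+R=12
member 0 (0-1): L=2.7432, (cx,cy)=(0.2843,0.9587)
member 1 (0-2): L=1.5050, (cx,cy)=(1.0000,0.0000)
member 2 (1-2): L=2.7281, (cx,cy)=(0.2658,-0.9640)
member 3 (1-3): L=1.5386, (cx,cy)=(0.9964,-0.0851)
member 4 (2-3): L=2.6264, (cx,cy)=(0.3076,0.9515)
member 5 (2-4): L=1.5240, (cx,cy)=(1.0000,0.0000)
member 6 (3-4): L=2.5995, (cx,cy)=(0.2754,-0.9613)
member 7 (3-5): L=1.4927, (cx,cy)=(0.9962,0.0871)
member 8 (4-5): L=2.7397, (cx,cy)=(0.2814,0.9596)
solve A·x = −loads:
  F[0-1] = -151.5088 N (compression)
  F[0-2] = +739.6395 N (tension)
  F[1-2] = +158.2189 N (tension)
  F[1-3] = -85.4368 N (compression)
  F[2-3] = +251.6031 N (tension)
  F[2-4] = +260.3314 N (tension)
  F[3-4] = -945.1737 N (compression)
  F[3-5] = +0.0000 N (tension)
  F[4-5] = -0.0000 N (compression)
  Rx@0 = -696.5600 N
  Ry@0 = +145.2552 N
  Ry@4 = +908.6148 N

-945.174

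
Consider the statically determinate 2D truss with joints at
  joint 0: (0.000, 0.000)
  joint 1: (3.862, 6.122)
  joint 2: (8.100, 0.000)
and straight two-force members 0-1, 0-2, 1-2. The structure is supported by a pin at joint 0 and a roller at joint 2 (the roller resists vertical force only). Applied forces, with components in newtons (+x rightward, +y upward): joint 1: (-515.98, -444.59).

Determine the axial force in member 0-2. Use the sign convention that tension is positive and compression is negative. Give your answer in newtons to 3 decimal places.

-123.224

N=3 nodes, M=3 members, R=3 reactions → 2N=6, M+R=6
member 0 (0-1): L=7.2384, (cx,cy)=(0.5335,0.8458)
member 1 (0-2): L=8.1000, (cx,cy)=(1.0000,0.0000)
member 2 (1-2): L=7.4458, (cx,cy)=(0.5692,-0.8222)
solve A·x = −loads:
  F[0-1] = -736.1245 N (compression)
  F[0-2] = -123.2238 N (compression)
  F[1-2] = +216.4928 N (tension)
  Rx@0 = +515.9800 N
  Ry@0 = +622.5928 N
  Ry@2 = -178.0028 N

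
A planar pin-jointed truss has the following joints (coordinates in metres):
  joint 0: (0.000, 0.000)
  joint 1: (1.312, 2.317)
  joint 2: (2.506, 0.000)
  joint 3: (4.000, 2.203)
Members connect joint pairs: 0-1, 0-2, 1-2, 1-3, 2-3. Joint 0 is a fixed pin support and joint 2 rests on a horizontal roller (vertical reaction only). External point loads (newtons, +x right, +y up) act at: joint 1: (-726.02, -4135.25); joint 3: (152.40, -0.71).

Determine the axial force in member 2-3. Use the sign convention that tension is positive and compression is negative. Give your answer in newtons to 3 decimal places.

6.757

N=4 nodes, M=5 members, R=3 reactions → 2N=8, M+R=8
member 0 (0-1): L=2.6627, (cx,cy)=(0.4927,0.8702)
member 1 (0-2): L=2.5060, (cx,cy)=(1.0000,0.0000)
member 2 (1-2): L=2.6066, (cx,cy)=(0.4581,-0.8889)
member 3 (1-3): L=2.6904, (cx,cy)=(0.9991,-0.0424)
member 4 (2-3): L=2.6618, (cx,cy)=(0.5613,0.8276)
solve A·x = −loads:
  F[0-1] = -2881.1747 N (compression)
  F[0-2] = +846.0435 N (tension)
  F[1-2] = -1838.6705 N (compression)
  F[1-3] = +148.7409 N (tension)
  F[2-3] = +6.7573 N (tension)
  Rx@0 = +573.6200 N
  Ry@0 = +2507.1344 N
  Ry@2 = +1628.8256 N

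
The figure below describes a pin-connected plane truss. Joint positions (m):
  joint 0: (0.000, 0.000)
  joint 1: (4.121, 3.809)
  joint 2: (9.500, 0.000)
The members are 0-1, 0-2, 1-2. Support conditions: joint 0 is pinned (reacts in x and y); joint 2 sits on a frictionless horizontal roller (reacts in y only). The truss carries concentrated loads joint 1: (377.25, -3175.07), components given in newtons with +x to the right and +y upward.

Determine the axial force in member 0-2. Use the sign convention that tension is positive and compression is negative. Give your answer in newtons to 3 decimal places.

2158.618

N=3 nodes, M=3 members, R=3 reactions → 2N=6, M+R=6
member 0 (0-1): L=5.6117, (cx,cy)=(0.7344,0.6788)
member 1 (0-2): L=9.5000, (cx,cy)=(1.0000,0.0000)
member 2 (1-2): L=6.5911, (cx,cy)=(0.8161,-0.5779)
solve A·x = −loads:
  F[0-1] = -2425.7442 N (compression)
  F[0-2] = +2158.6176 N (tension)
  F[1-2] = -2645.0244 N (compression)
  Rx@0 = -377.2500 N
  Ry@0 = +1646.5007 N
  Ry@2 = +1528.5693 N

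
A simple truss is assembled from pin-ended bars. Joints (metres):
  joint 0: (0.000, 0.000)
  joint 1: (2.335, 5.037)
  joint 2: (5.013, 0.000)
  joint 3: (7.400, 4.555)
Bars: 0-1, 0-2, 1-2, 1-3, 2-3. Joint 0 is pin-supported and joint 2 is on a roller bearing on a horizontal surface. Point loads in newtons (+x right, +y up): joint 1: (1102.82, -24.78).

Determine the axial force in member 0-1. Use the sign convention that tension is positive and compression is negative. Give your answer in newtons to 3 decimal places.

1206.783

N=4 nodes, M=5 members, R=3 reactions → 2N=8, M+R=8
member 0 (0-1): L=5.5519, (cx,cy)=(0.4206,0.9073)
member 1 (0-2): L=5.0130, (cx,cy)=(1.0000,0.0000)
member 2 (1-2): L=5.7047, (cx,cy)=(0.4694,-0.8830)
member 3 (1-3): L=5.0879, (cx,cy)=(0.9955,-0.0947)
member 4 (2-3): L=5.1425, (cx,cy)=(0.4642,0.8857)
solve A·x = −loads:
  F[0-1] = +1206.7827 N (tension)
  F[0-2] = +595.2752 N (tension)
  F[1-2] = -1268.0501 N (compression)
  F[1-3] = -0.0000 N (tension)
  F[2-3] = +0.0000 N (tension)
  Rx@0 = -1102.8200 N
  Ry@0 = -1094.8621 N
  Ry@2 = +1119.6421 N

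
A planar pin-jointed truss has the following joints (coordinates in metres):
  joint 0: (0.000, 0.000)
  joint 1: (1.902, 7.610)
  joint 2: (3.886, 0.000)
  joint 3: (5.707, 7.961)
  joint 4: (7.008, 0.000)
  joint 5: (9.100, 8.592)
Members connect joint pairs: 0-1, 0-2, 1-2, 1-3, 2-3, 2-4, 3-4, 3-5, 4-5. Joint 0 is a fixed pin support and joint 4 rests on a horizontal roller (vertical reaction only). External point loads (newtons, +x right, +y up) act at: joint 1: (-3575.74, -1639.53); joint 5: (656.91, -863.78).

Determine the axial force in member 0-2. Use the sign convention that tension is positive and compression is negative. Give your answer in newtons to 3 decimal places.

N=6 nodes, M=9 members, R=3 reactions → 2N=12, M+R=12
member 0 (0-1): L=7.8441, (cx,cy)=(0.2425,0.9702)
member 1 (0-2): L=3.8860, (cx,cy)=(1.0000,0.0000)
member 2 (1-2): L=7.8644, (cx,cy)=(0.2523,-0.9677)
member 3 (1-3): L=3.8212, (cx,cy)=(0.9958,0.0919)
member 4 (2-3): L=8.1666, (cx,cy)=(0.2230,0.9748)
member 5 (2-4): L=3.1220, (cx,cy)=(1.0000,0.0000)
member 6 (3-4): L=8.0666, (cx,cy)=(0.1613,-0.9869)
member 7 (3-5): L=3.4512, (cx,cy)=(0.9831,0.1828)
member 8 (4-5): L=8.8430, (cx,cy)=(0.2366,0.9716)
solve A·x = −loads:
  F[0-1] = -4137.6948 N (compression)
  F[0-2] = -1915.5398 N (compression)
  F[1-2] = +2635.9024 N (tension)
  F[1-3] = +1915.5710 N (tension)
  F[2-3] = -2616.5211 N (compression)
  F[2-4] = -667.1277 N (compression)
  F[3-4] = +2577.3555 N (tension)
  F[3-5] = +923.9305 N (tension)
  F[4-5] = -1062.8786 N (compression)
  Rx@0 = +2918.8300 N
  Ry@0 = +4014.2156 N
  Ry@4 = -1510.9056 N

-1915.540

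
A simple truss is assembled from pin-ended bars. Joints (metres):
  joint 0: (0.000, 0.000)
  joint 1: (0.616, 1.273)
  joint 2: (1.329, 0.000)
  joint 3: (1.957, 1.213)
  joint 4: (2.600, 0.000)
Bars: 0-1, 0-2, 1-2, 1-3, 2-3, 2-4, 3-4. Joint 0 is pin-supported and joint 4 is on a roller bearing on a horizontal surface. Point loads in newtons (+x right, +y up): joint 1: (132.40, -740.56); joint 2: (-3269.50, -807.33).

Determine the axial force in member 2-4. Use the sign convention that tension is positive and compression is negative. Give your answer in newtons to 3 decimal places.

N=5 nodes, M=7 members, R=3 reactions → 2N=10, M+R=10
member 0 (0-1): L=1.4142, (cx,cy)=(0.4356,0.9002)
member 1 (0-2): L=1.3290, (cx,cy)=(1.0000,0.0000)
member 2 (1-2): L=1.4591, (cx,cy)=(0.4887,-0.8725)
member 3 (1-3): L=1.3423, (cx,cy)=(0.9990,-0.0447)
member 4 (2-3): L=1.3659, (cx,cy)=(0.4598,0.8880)
member 5 (2-4): L=1.2710, (cx,cy)=(1.0000,0.0000)
member 6 (3-4): L=1.3729, (cx,cy)=(0.4684,-0.8835)
solve A·x = −loads:
  F[0-1] = -994.2110 N (compression)
  F[0-2] = -2704.0422 N (compression)
  F[1-2] = +211.2368 N (tension)
  F[1-3] = -669.3511 N (compression)
  F[2-3] = +701.5791 N (tension)
  F[2-4] = +346.1231 N (tension)
  F[3-4] = -739.0167 N (compression)
  Rx@0 = +3137.1000 N
  Ry@0 = +894.9393 N
  Ry@4 = +652.9507 N

346.123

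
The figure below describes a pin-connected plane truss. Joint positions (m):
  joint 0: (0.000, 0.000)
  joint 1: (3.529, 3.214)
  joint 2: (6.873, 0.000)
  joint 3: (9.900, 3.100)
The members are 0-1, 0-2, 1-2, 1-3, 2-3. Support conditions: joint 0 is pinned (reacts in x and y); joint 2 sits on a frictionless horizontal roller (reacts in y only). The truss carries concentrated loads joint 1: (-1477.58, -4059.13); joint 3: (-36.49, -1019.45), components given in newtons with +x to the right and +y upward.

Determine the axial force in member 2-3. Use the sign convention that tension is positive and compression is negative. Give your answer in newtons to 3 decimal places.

-1401.275

N=4 nodes, M=5 members, R=3 reactions → 2N=8, M+R=8
member 0 (0-1): L=4.7732, (cx,cy)=(0.7393,0.6733)
member 1 (0-2): L=6.8730, (cx,cy)=(1.0000,0.0000)
member 2 (1-2): L=4.6381, (cx,cy)=(0.7210,-0.6930)
member 3 (1-3): L=6.3720, (cx,cy)=(0.9998,-0.0179)
member 4 (2-3): L=4.3328, (cx,cy)=(0.6986,0.7155)
solve A·x = −loads:
  F[0-1] = -3316.8462 N (compression)
  F[0-2] = +938.1841 N (tension)
  F[1-2] = -2659.0953 N (compression)
  F[1-3] = +942.6371 N (tension)
  F[2-3] = -1401.2752 N (compression)
  Rx@0 = +1514.0700 N
  Ry@0 = +2233.3649 N
  Ry@2 = +2845.2151 N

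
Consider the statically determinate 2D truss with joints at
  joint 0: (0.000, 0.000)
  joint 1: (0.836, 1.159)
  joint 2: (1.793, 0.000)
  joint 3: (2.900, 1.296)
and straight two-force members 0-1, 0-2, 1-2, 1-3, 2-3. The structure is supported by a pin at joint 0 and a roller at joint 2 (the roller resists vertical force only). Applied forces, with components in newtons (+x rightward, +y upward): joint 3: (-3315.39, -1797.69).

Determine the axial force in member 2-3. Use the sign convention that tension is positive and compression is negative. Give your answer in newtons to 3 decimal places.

N=4 nodes, M=5 members, R=3 reactions → 2N=8, M+R=8
member 0 (0-1): L=1.4290, (cx,cy)=(0.5850,0.8110)
member 1 (0-2): L=1.7930, (cx,cy)=(1.0000,0.0000)
member 2 (1-2): L=1.5030, (cx,cy)=(0.6367,-0.7711)
member 3 (1-3): L=2.0685, (cx,cy)=(0.9978,0.0662)
member 4 (2-3): L=1.7044, (cx,cy)=(0.6495,0.7604)
solve A·x = −loads:
  F[0-1] = -1586.2607 N (compression)
  F[0-2] = -2387.4195 N (compression)
  F[1-2] = +1505.9759 N (tension)
  F[1-3] = -1890.9916 N (compression)
  F[2-3] = -2199.5096 N (compression)
  Rx@0 = +3315.3900 N
  Ry@0 = +1286.5045 N
  Ry@2 = +511.1855 N

-2199.510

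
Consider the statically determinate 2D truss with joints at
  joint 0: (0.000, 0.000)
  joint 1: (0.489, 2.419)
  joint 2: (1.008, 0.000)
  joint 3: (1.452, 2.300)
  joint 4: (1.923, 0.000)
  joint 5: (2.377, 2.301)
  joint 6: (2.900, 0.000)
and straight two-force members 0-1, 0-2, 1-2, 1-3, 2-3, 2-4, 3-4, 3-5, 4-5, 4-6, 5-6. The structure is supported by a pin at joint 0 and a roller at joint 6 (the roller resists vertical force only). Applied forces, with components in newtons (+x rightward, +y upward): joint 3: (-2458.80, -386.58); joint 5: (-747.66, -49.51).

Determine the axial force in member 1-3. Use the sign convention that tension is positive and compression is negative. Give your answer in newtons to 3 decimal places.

N=7 nodes, M=11 members, R=3 reactions → 2N=14, M+R=14
member 0 (0-1): L=2.4679, (cx,cy)=(0.1981,0.9802)
member 1 (0-2): L=1.0080, (cx,cy)=(1.0000,0.0000)
member 2 (1-2): L=2.4740, (cx,cy)=(0.2098,-0.9777)
member 3 (1-3): L=0.9703, (cx,cy)=(0.9925,-0.1226)
member 4 (2-3): L=2.3425, (cx,cy)=(0.1895,0.9819)
member 5 (2-4): L=0.9150, (cx,cy)=(1.0000,0.0000)
member 6 (3-4): L=2.3477, (cx,cy)=(0.2006,-0.9797)
member 7 (3-5): L=0.9250, (cx,cy)=(1.0000,0.0011)
member 8 (4-5): L=2.3454, (cx,cy)=(0.1936,0.9811)
member 9 (4-6): L=0.9770, (cx,cy)=(1.0000,0.0000)
member 10 (5-6): L=2.3597, (cx,cy)=(0.2216,-0.9751)
solve A·x = −loads:
  F[0-1] = -2800.7948 N (compression)
  F[0-2] = -2651.5057 N (compression)
  F[1-2] = +2956.2546 N (tension)
  F[1-3] = -1184.0480 N (compression)
  F[2-3] = -2943.8407 N (compression)
  F[2-4] = -1473.3625 N (compression)
  F[3-4] = +2407.9012 N (tension)
  F[3-5] = +242.6314 N (tension)
  F[4-5] = -2404.4248 N (compression)
  F[4-6] = -524.8580 N (compression)
  F[5-6] = +2368.0716 N (tension)
  Rx@0 = +3206.4600 N
  Ry@0 = +2745.2646 N
  Ry@6 = -2309.1746 N

-1184.048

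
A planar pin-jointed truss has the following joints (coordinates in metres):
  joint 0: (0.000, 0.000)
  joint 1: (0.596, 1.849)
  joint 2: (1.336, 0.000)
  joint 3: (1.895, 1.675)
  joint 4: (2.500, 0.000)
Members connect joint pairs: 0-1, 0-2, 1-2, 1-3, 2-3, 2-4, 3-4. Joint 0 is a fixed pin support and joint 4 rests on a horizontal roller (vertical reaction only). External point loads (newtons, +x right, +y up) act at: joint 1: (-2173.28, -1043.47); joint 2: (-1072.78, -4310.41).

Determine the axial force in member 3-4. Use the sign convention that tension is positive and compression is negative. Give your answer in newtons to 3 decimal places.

N=5 nodes, M=7 members, R=3 reactions → 2N=10, M+R=10
member 0 (0-1): L=1.9427, (cx,cy)=(0.3068,0.9518)
member 1 (0-2): L=1.3360, (cx,cy)=(1.0000,0.0000)
member 2 (1-2): L=1.9916, (cx,cy)=(0.3716,-0.9284)
member 3 (1-3): L=1.3106, (cx,cy)=(0.9911,-0.1328)
member 4 (2-3): L=1.7658, (cx,cy)=(0.3166,0.9486)
member 5 (2-4): L=1.1640, (cx,cy)=(1.0000,0.0000)
member 6 (3-4): L=1.7809, (cx,cy)=(0.3397,-0.9405)
solve A·x = −loads:
  F[0-1] = -4632.3811 N (compression)
  F[0-2] = -1824.8815 N (compression)
  F[1-2] = +3715.7314 N (tension)
  F[1-3] = -634.1434 N (compression)
  F[2-3] = +907.3631 N (tension)
  F[2-4] = +341.2881 N (tension)
  F[3-4] = -1004.6351 N (compression)
  Rx@0 = +3246.0600 N
  Ry@0 = +4408.9915 N
  Ry@4 = +944.8885 N

-1004.635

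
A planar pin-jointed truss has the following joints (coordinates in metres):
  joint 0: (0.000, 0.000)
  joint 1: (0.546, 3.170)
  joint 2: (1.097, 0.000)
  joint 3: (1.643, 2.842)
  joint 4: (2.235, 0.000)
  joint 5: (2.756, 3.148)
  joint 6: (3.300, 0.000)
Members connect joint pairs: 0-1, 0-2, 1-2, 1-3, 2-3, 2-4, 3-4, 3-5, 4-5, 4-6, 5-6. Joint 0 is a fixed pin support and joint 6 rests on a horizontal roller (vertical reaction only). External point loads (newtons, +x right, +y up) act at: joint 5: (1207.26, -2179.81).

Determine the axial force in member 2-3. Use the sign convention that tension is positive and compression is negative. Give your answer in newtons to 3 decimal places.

894.860

N=7 nodes, M=11 members, R=3 reactions → 2N=14, M+R=14
member 0 (0-1): L=3.2167, (cx,cy)=(0.1697,0.9855)
member 1 (0-2): L=1.0970, (cx,cy)=(1.0000,0.0000)
member 2 (1-2): L=3.2175, (cx,cy)=(0.1712,-0.9852)
member 3 (1-3): L=1.1450, (cx,cy)=(0.9581,-0.2865)
member 4 (2-3): L=2.8940, (cx,cy)=(0.1887,0.9820)
member 5 (2-4): L=1.1380, (cx,cy)=(1.0000,0.0000)
member 6 (3-4): L=2.9030, (cx,cy)=(0.2039,-0.9790)
member 7 (3-5): L=1.1543, (cx,cy)=(0.9642,0.2651)
member 8 (4-5): L=3.1908, (cx,cy)=(0.1633,0.9866)
member 9 (4-6): L=1.0650, (cx,cy)=(1.0000,0.0000)
member 10 (5-6): L=3.1947, (cx,cy)=(0.1703,-0.9854)
solve A·x = −loads:
  F[0-1] = +803.9812 N (tension)
  F[0-2] = +1070.7920 N (tension)
  F[1-2] = -891.9658 N (compression)
  F[1-3] = +301.8678 N (tension)
  F[2-3] = +894.8603 N (tension)
  F[2-4] = +749.2119 N (tension)
  F[3-4] = -643.8150 N (compression)
  F[3-5] = +611.2070 N (tension)
  F[4-5] = +638.8597 N (tension)
  F[4-6] = +513.6073 N (tension)
  F[5-6] = -3016.1758 N (compression)
  Rx@0 = -1207.2600 N
  Ry@0 = -792.3145 N
  Ry@6 = +2972.1245 N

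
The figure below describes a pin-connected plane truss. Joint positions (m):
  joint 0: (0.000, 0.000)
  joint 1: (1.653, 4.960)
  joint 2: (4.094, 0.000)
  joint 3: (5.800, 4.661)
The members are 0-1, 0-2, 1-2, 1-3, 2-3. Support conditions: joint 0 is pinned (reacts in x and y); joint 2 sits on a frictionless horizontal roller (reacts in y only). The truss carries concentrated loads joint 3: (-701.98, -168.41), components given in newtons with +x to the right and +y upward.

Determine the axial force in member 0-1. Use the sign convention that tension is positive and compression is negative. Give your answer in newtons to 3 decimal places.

-768.443

N=4 nodes, M=5 members, R=3 reactions → 2N=8, M+R=8
member 0 (0-1): L=5.2282, (cx,cy)=(0.3162,0.9487)
member 1 (0-2): L=4.0940, (cx,cy)=(1.0000,0.0000)
member 2 (1-2): L=5.5281, (cx,cy)=(0.4416,-0.8972)
member 3 (1-3): L=4.1578, (cx,cy)=(0.9974,-0.0719)
member 4 (2-3): L=4.9634, (cx,cy)=(0.3437,0.9391)
solve A·x = −loads:
  F[0-1] = -768.4425 N (compression)
  F[0-2] = -459.0212 N (compression)
  F[1-2] = +862.6592 N (tension)
  F[1-3] = -625.4948 N (compression)
  F[2-3] = -227.2363 N (compression)
  Rx@0 = +701.9800 N
  Ry@0 = +729.0233 N
  Ry@2 = -560.6133 N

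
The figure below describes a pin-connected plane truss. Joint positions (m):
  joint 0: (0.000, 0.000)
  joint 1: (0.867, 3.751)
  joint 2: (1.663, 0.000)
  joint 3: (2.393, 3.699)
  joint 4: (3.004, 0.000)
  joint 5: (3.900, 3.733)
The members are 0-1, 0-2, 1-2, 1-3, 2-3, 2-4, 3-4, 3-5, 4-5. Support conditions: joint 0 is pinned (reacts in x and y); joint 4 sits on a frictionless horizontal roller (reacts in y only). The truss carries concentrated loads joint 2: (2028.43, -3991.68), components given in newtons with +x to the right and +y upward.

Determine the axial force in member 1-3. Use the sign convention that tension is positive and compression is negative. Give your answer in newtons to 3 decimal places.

-796.221

N=6 nodes, M=9 members, R=3 reactions → 2N=12, M+R=12
member 0 (0-1): L=3.8499, (cx,cy)=(0.2252,0.9743)
member 1 (0-2): L=1.6630, (cx,cy)=(1.0000,0.0000)
member 2 (1-2): L=3.8345, (cx,cy)=(0.2076,-0.9782)
member 3 (1-3): L=1.5269, (cx,cy)=(0.9994,-0.0341)
member 4 (2-3): L=3.7703, (cx,cy)=(0.1936,0.9811)
member 5 (2-4): L=1.3410, (cx,cy)=(1.0000,0.0000)
member 6 (3-4): L=3.7491, (cx,cy)=(0.1630,-0.9866)
member 7 (3-5): L=1.5074, (cx,cy)=(0.9997,0.0226)
member 8 (4-5): L=3.8390, (cx,cy)=(0.2334,0.9724)
solve A·x = −loads:
  F[0-1] = -1828.8849 N (compression)
  F[0-2] = +2440.2966 N (tension)
  F[1-2] = +1849.3058 N (tension)
  F[1-3] = -796.2211 N (compression)
  F[2-3] = +2224.7569 N (tension)
  F[2-4] = +365.0101 N (tension)
  F[3-4] = -2239.7182 N (compression)
  F[3-5] = -0.0000 N (compression)
  F[4-5] = +0.0000 N (tension)
  Rx@0 = -2028.4300 N
  Ry@0 = +1781.9051 N
  Ry@4 = +2209.7749 N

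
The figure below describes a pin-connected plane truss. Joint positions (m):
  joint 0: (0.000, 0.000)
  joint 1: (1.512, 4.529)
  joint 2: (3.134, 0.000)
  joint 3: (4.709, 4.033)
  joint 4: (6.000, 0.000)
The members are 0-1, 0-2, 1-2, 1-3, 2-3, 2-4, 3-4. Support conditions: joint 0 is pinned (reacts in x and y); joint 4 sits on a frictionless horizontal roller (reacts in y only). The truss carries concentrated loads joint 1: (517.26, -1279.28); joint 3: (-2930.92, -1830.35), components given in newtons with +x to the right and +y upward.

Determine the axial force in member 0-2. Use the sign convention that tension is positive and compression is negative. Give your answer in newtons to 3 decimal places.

N=5 nodes, M=7 members, R=3 reactions → 2N=10, M+R=10
member 0 (0-1): L=4.7747, (cx,cy)=(0.3167,0.9485)
member 1 (0-2): L=3.1340, (cx,cy)=(1.0000,0.0000)
member 2 (1-2): L=4.8107, (cx,cy)=(0.3372,-0.9414)
member 3 (1-3): L=3.2352, (cx,cy)=(0.9882,-0.1533)
member 4 (2-3): L=4.3296, (cx,cy)=(0.3638,0.9315)
member 5 (2-4): L=2.8660, (cx,cy)=(1.0000,0.0000)
member 6 (3-4): L=4.2346, (cx,cy)=(0.3049,-0.9524)
solve A·x = −loads:
  F[0-1] = -3089.3414 N (compression)
  F[0-2] = -1435.3658 N (compression)
  F[1-2] = +2117.9019 N (tension)
  F[1-3] = -2236.0734 N (compression)
  F[2-3] = -2140.5417 N (compression)
  F[2-4] = +57.3881 N (tension)
  F[3-4] = -188.2379 N (compression)
  Rx@0 = +2413.6600 N
  Ry@0 = +2930.3534 N
  Ry@4 = +179.2766 N

-1435.366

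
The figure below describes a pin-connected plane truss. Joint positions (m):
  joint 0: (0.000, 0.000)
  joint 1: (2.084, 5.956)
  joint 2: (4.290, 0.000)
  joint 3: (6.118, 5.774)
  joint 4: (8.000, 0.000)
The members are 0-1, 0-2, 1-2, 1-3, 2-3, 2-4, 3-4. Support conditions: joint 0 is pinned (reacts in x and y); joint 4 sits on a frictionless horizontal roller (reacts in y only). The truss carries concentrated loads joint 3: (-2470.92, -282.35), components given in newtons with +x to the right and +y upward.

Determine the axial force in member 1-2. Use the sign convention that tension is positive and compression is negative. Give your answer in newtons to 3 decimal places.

N=5 nodes, M=7 members, R=3 reactions → 2N=10, M+R=10
member 0 (0-1): L=6.3101, (cx,cy)=(0.3303,0.9439)
member 1 (0-2): L=4.2900, (cx,cy)=(1.0000,0.0000)
member 2 (1-2): L=6.3514, (cx,cy)=(0.3473,-0.9377)
member 3 (1-3): L=4.0381, (cx,cy)=(0.9990,-0.0451)
member 4 (2-3): L=6.0565, (cx,cy)=(0.3018,0.9534)
member 5 (2-4): L=3.7100, (cx,cy)=(1.0000,0.0000)
member 6 (3-4): L=6.0730, (cx,cy)=(0.3099,-0.9508)
solve A·x = −loads:
  F[0-1] = -1959.7763 N (compression)
  F[0-2] = -1823.6731 N (compression)
  F[1-2] = +2037.8072 N (tension)
  F[1-3] = -1356.4059 N (compression)
  F[2-3] = -2004.4242 N (compression)
  F[2-4] = -510.9038 N (compression)
  F[3-4] = +1648.6211 N (tension)
  Rx@0 = +2470.9200 N
  Ry@0 = +1849.8093 N
  Ry@4 = -1567.4593 N

2037.807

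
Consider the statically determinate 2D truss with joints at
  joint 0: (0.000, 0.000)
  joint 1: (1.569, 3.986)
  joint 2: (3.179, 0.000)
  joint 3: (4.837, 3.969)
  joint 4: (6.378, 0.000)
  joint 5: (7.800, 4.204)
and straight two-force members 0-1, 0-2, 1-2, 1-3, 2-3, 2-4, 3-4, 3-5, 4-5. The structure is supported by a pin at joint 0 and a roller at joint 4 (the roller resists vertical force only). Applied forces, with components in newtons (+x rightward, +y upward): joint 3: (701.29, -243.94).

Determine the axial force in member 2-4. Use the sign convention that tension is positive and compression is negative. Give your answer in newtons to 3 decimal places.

241.268

N=6 nodes, M=9 members, R=3 reactions → 2N=12, M+R=12
member 0 (0-1): L=4.2837, (cx,cy)=(0.3663,0.9305)
member 1 (0-2): L=3.1790, (cx,cy)=(1.0000,0.0000)
member 2 (1-2): L=4.2989, (cx,cy)=(0.3745,-0.9272)
member 3 (1-3): L=3.2680, (cx,cy)=(1.0000,-0.0052)
member 4 (2-3): L=4.3014, (cx,cy)=(0.3855,0.9227)
member 5 (2-4): L=3.1990, (cx,cy)=(1.0000,0.0000)
member 6 (3-4): L=4.2577, (cx,cy)=(0.3619,-0.9322)
member 7 (3-5): L=2.9723, (cx,cy)=(0.9969,0.0791)
member 8 (4-5): L=4.4380, (cx,cy)=(0.3204,0.9473)
solve A·x = −loads:
  F[0-1] = +405.6613 N (tension)
  F[0-2] = +552.7071 N (tension)
  F[1-2] = -408.7919 N (compression)
  F[1-3] = +301.6865 N (tension)
  F[2-3] = +410.7830 N (tension)
  F[2-4] = +241.2683 N (tension)
  F[3-4] = -666.6046 N (compression)
  F[3-5] = -0.0000 N (compression)
  F[4-5] = -0.0000 N (compression)
  Rx@0 = -701.2900 N
  Ry@0 = -377.4708 N
  Ry@4 = +621.4108 N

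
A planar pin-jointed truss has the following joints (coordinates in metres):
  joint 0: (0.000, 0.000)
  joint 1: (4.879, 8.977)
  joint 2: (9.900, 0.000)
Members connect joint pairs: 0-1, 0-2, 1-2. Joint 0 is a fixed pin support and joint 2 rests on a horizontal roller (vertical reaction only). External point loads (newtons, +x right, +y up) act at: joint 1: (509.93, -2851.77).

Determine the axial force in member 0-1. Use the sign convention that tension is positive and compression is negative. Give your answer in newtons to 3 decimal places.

N=3 nodes, M=3 members, R=3 reactions → 2N=6, M+R=6
member 0 (0-1): L=10.2172, (cx,cy)=(0.4775,0.8786)
member 1 (0-2): L=9.9000, (cx,cy)=(1.0000,0.0000)
member 2 (1-2): L=10.2858, (cx,cy)=(0.4882,-0.8728)
solve A·x = −loads:
  F[0-1] = -1119.8846 N (compression)
  F[0-2] = +1044.7064 N (tension)
  F[1-2] = -2140.1324 N (compression)
  Rx@0 = -509.9300 N
  Ry@0 = +983.9490 N
  Ry@2 = +1867.8210 N

-1119.885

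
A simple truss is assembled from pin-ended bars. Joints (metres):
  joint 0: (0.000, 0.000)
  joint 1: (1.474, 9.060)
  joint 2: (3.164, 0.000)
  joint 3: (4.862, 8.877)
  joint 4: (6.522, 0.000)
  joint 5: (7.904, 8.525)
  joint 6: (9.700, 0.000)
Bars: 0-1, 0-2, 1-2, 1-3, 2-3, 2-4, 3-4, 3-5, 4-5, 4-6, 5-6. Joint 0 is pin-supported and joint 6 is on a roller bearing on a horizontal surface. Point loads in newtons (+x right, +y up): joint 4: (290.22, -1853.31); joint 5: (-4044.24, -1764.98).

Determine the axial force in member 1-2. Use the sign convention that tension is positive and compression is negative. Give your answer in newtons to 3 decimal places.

N=7 nodes, M=11 members, R=3 reactions → 2N=14, M+R=14
member 0 (0-1): L=9.1791, (cx,cy)=(0.1606,0.9870)
member 1 (0-2): L=3.1640, (cx,cy)=(1.0000,0.0000)
member 2 (1-2): L=9.2163, (cx,cy)=(0.1834,-0.9830)
member 3 (1-3): L=3.3929, (cx,cy)=(0.9985,-0.0539)
member 4 (2-3): L=9.0379, (cx,cy)=(0.1879,0.9822)
member 5 (2-4): L=3.3580, (cx,cy)=(1.0000,0.0000)
member 6 (3-4): L=9.0309, (cx,cy)=(0.1838,-0.9830)
member 7 (3-5): L=3.0623, (cx,cy)=(0.9934,-0.1149)
member 8 (4-5): L=8.6363, (cx,cy)=(0.1600,0.9871)
member 9 (4-6): L=3.1780, (cx,cy)=(1.0000,0.0000)
member 10 (5-6): L=8.7121, (cx,cy)=(0.2061,-0.9785)
solve A·x = −loads:
  F[0-1] = -4547.3501 N (compression)
  F[0-2] = -3023.7983 N (compression)
  F[1-2] = +4652.7567 N (tension)
  F[1-3] = -1585.7119 N (compression)
  F[2-3] = -4656.7867 N (compression)
  F[2-4] = -1295.7239 N (compression)
  F[3-4] = +4962.9173 N (tension)
  F[3-5] = -3393.0391 N (compression)
  F[4-5] = -3064.5360 N (compression)
  F[4-6] = -183.2967 N (compression)
  F[5-6] = +889.1454 N (tension)
  Rx@0 = +3754.0200 N
  Ry@0 = +4488.3370 N
  Ry@6 = -870.0470 N

4652.757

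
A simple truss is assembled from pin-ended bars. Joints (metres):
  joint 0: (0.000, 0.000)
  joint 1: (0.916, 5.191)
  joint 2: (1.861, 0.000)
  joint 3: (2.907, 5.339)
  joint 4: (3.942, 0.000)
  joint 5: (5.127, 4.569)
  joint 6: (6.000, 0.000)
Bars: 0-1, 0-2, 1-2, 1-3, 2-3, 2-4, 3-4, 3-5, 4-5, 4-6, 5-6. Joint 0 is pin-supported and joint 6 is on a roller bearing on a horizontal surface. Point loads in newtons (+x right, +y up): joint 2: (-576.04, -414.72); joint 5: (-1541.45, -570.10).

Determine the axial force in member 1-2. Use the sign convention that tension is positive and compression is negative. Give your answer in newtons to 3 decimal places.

N=7 nodes, M=11 members, R=3 reactions → 2N=14, M+R=14
member 0 (0-1): L=5.2712, (cx,cy)=(0.1738,0.9848)
member 1 (0-2): L=1.8610, (cx,cy)=(1.0000,0.0000)
member 2 (1-2): L=5.2763, (cx,cy)=(0.1791,-0.9838)
member 3 (1-3): L=1.9965, (cx,cy)=(0.9972,0.0741)
member 4 (2-3): L=5.4405, (cx,cy)=(0.1923,0.9813)
member 5 (2-4): L=2.0810, (cx,cy)=(1.0000,0.0000)
member 6 (3-4): L=5.4384, (cx,cy)=(0.1903,-0.9817)
member 7 (3-5): L=2.3497, (cx,cy)=(0.9448,-0.3277)
member 8 (4-5): L=4.7202, (cx,cy)=(0.2511,0.9680)
member 9 (4-6): L=2.0580, (cx,cy)=(1.0000,0.0000)
member 10 (5-6): L=4.6517, (cx,cy)=(0.1877,-0.9822)
solve A·x = −loads:
  F[0-1] = -1566.6878 N (compression)
  F[0-2] = -1845.2396 N (compression)
  F[1-2] = +1526.9749 N (tension)
  F[1-3] = -547.2407 N (compression)
  F[2-3] = -1108.2401 N (compression)
  F[2-4] = -782.6427 N (compression)
  F[3-4] = +1519.3845 N (tension)
  F[3-5] = -1109.2135 N (compression)
  F[4-5] = -1540.9663 N (compression)
  F[4-6] = -106.6232 N (compression)
  F[5-6] = +568.1264 N (tension)
  Rx@0 = +2117.4900 N
  Ry@0 = +1542.8514 N
  Ry@6 = -558.0314 N

1526.975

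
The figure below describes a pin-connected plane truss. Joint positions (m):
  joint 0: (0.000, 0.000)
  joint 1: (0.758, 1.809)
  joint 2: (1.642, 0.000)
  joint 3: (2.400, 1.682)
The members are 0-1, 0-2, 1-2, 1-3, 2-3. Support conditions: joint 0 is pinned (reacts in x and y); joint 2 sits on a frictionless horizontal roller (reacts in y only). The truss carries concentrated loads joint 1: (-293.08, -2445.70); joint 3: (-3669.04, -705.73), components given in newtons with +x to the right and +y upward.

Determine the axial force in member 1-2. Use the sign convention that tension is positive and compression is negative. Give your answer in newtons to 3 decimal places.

N=4 nodes, M=5 members, R=3 reactions → 2N=8, M+R=8
member 0 (0-1): L=1.9614, (cx,cy)=(0.3865,0.9223)
member 1 (0-2): L=1.6420, (cx,cy)=(1.0000,0.0000)
member 2 (1-2): L=2.0134, (cx,cy)=(0.4390,-0.8985)
member 3 (1-3): L=1.6469, (cx,cy)=(0.9970,-0.0771)
member 4 (2-3): L=1.8449, (cx,cy)=(0.4109,0.9117)
solve A·x = −loads:
  F[0-1] = -5499.4842 N (compression)
  F[0-2] = -1836.7843 N (compression)
  F[1-2] = +3202.0900 N (tension)
  F[1-3] = -3247.8037 N (compression)
  F[2-3] = -1048.7926 N (compression)
  Rx@0 = +3962.1200 N
  Ry@0 = +5072.2061 N
  Ry@2 = -1920.7761 N

3202.090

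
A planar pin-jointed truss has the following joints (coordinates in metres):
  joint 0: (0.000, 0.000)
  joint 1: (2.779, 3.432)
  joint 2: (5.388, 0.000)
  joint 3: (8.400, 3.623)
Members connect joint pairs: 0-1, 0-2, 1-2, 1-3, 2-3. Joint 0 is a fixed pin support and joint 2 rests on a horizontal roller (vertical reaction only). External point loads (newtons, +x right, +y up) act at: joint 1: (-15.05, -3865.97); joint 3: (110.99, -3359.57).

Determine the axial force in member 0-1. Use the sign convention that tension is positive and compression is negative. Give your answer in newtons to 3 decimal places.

91.507

N=4 nodes, M=5 members, R=3 reactions → 2N=8, M+R=8
member 0 (0-1): L=4.4160, (cx,cy)=(0.6293,0.7772)
member 1 (0-2): L=5.3880, (cx,cy)=(1.0000,0.0000)
member 2 (1-2): L=4.3111, (cx,cy)=(0.6052,-0.7961)
member 3 (1-3): L=5.6242, (cx,cy)=(0.9994,0.0340)
member 4 (2-3): L=4.7115, (cx,cy)=(0.6393,0.7690)
solve A·x = −loads:
  F[0-1] = +91.5072 N (tension)
  F[0-2] = +38.3549 N (tension)
  F[1-2] = -4817.9971 N (compression)
  F[1-3] = +2990.1310 N (tension)
  F[2-3] = -4500.9824 N (compression)
  Rx@0 = -95.9400 N
  Ry@0 = -71.1162 N
  Ry@2 = +7296.6562 N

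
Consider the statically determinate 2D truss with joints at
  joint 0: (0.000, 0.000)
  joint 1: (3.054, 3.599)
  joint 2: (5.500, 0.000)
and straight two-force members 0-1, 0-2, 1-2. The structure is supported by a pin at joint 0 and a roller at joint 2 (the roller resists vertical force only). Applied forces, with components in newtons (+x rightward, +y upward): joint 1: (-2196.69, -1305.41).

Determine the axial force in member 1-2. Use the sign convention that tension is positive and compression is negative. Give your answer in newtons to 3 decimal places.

N=3 nodes, M=3 members, R=3 reactions → 2N=6, M+R=6
member 0 (0-1): L=4.7201, (cx,cy)=(0.6470,0.7625)
member 1 (0-2): L=5.5000, (cx,cy)=(1.0000,0.0000)
member 2 (1-2): L=4.3515, (cx,cy)=(0.5621,-0.8271)
solve A·x = −loads:
  F[0-1] = -2646.6166 N (compression)
  F[0-2] = -484.2900 N (compression)
  F[1-2] = +861.5687 N (tension)
  Rx@0 = +2196.6900 N
  Ry@0 = +2017.9855 N
  Ry@2 = -712.5755 N

861.569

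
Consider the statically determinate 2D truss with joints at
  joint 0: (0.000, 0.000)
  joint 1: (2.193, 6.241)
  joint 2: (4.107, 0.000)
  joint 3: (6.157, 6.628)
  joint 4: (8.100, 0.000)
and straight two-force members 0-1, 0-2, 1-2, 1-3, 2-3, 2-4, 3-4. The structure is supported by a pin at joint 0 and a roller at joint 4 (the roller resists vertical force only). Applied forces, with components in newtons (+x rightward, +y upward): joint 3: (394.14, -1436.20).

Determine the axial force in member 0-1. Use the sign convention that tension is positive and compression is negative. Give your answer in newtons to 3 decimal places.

-23.316

N=5 nodes, M=7 members, R=3 reactions → 2N=10, M+R=10
member 0 (0-1): L=6.6151, (cx,cy)=(0.3315,0.9434)
member 1 (0-2): L=4.1070, (cx,cy)=(1.0000,0.0000)
member 2 (1-2): L=6.5279, (cx,cy)=(0.2932,-0.9561)
member 3 (1-3): L=3.9828, (cx,cy)=(0.9953,0.0972)
member 4 (2-3): L=6.9378, (cx,cy)=(0.2955,0.9553)
member 5 (2-4): L=3.9930, (cx,cy)=(1.0000,0.0000)
member 6 (3-4): L=6.9069, (cx,cy)=(0.2813,-0.9596)
solve A·x = −loads:
  F[0-1] = -23.3156 N (compression)
  F[0-2] = +401.8695 N (tension)
  F[1-2] = +21.5731 N (tension)
  F[1-3] = -14.1216 N (compression)
  F[2-3] = -21.5890 N (compression)
  F[2-4] = +414.5740 N (tension)
  F[3-4] = -1473.7168 N (compression)
  Rx@0 = -394.1400 N
  Ry@0 = +21.9971 N
  Ry@4 = +1414.2029 N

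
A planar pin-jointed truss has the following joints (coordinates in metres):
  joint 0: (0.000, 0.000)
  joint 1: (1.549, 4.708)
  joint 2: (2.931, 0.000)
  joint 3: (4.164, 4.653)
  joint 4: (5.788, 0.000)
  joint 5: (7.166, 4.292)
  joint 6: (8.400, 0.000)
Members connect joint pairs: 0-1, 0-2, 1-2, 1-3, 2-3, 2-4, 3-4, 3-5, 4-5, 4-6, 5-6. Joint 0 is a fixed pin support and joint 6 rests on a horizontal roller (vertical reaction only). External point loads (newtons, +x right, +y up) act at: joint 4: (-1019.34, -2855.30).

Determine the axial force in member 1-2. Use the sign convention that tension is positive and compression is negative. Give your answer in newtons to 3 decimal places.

N=7 nodes, M=11 members, R=3 reactions → 2N=14, M+R=14
member 0 (0-1): L=4.9563, (cx,cy)=(0.3125,0.9499)
member 1 (0-2): L=2.9310, (cx,cy)=(1.0000,0.0000)
member 2 (1-2): L=4.9066, (cx,cy)=(0.2817,-0.9595)
member 3 (1-3): L=2.6156, (cx,cy)=(0.9998,-0.0210)
member 4 (2-3): L=4.8136, (cx,cy)=(0.2561,0.9666)
member 5 (2-4): L=2.8570, (cx,cy)=(1.0000,0.0000)
member 6 (3-4): L=4.9283, (cx,cy)=(0.3295,-0.9441)
member 7 (3-5): L=3.0236, (cx,cy)=(0.9928,-0.1194)
member 8 (4-5): L=4.5078, (cx,cy)=(0.3057,0.9521)
member 9 (4-6): L=2.6120, (cx,cy)=(1.0000,0.0000)
member 10 (5-6): L=4.4659, (cx,cy)=(0.2763,-0.9611)
solve A·x = −loads:
  F[0-1] = -934.6836 N (compression)
  F[0-2] = -727.2205 N (compression)
  F[1-2] = +937.5158 N (tension)
  F[1-3] = -556.3020 N (compression)
  F[2-3] = -930.6079 N (compression)
  F[2-4] = -224.7862 N (compression)
  F[3-4] = +1087.2185 N (tension)
  F[3-5] = -1161.1280 N (compression)
  F[4-5] = +1920.7534 N (tension)
  F[4-6] = +565.6612 N (tension)
  F[5-6] = -2047.1404 N (compression)
  Rx@0 = +1019.3400 N
  Ry@0 = +887.8623 N
  Ry@6 = +1967.4377 N

937.516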